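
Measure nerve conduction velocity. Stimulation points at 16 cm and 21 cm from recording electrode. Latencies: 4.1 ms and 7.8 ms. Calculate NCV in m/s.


Distance = (21 - 16) / 100 = 0.05 m
dt = (7.8 - 4.1) / 1000 = 0.0037 s
NCV = dist / dt = 13.51 m/s


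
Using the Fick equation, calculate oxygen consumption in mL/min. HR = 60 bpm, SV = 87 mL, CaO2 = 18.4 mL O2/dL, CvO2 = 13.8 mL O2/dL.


CO = HR*SV = 60*87/1000 = 5.22 L/min
a-v O2 diff = 18.4 - 13.8 = 4.6 mL/dL
VO2 = CO * (CaO2-CvO2) * 10 dL/L
VO2 = 5.22 * 4.6 * 10
VO2 = 240.1 mL/min


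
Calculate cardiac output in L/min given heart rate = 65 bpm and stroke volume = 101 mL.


CO = HR * SV
CO = 65 * 101 / 1000
CO = 6.565 L/min


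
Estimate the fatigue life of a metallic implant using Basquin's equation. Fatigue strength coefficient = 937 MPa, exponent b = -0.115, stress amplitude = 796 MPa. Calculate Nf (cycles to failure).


sigma_a = sigma_f' * (2Nf)^b
2Nf = (sigma_a/sigma_f')^(1/b)
2Nf = (796/937)^(1/-0.115)
2Nf = 4.1293606
Nf = 2.065


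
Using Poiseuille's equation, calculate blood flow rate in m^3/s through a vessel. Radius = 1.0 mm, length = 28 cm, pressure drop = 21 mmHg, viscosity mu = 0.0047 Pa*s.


Q = pi*r^4*dP / (8*mu*L)
r = 0.001 m, L = 0.28 m
dP = 21 mmHg = 2799.762 Pa
Q = 8.3546e-07 m^3/s


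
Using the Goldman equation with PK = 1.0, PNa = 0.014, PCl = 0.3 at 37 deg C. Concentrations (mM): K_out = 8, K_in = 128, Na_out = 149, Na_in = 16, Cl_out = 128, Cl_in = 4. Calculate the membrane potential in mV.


Vm = (RT/F)*ln((PK*Ko + PNa*Nao + PCl*Cli)/(PK*Ki + PNa*Nai + PCl*Clo))
Numer = 11.286, Denom = 166.624
Vm = -71.95 mV


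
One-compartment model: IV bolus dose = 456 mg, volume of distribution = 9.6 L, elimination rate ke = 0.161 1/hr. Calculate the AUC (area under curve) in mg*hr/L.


C0 = Dose/Vd = 456/9.6 = 47.5 mg/L
AUC = C0/ke = 47.5/0.161
AUC = 295 mg*hr/L


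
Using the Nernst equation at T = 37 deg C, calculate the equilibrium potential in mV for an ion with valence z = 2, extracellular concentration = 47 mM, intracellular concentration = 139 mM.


E = (RT/(zF)) * ln(C_out/C_in)
T = 37 + 273.15 = 310.15 K
E = (8.314 * 310.15 / (2 * 96485)) * ln(47/139)
E = -14.49 mV


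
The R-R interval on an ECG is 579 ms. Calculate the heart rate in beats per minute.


HR = 60 / RR_interval(s)
RR = 579 ms = 0.579 s
HR = 60 / 0.579 = 103.6 bpm


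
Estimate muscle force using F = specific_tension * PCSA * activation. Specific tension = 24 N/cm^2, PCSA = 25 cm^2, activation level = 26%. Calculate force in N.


F = sigma * PCSA * activation
F = 24 * 25 * 0.26
F = 156 N


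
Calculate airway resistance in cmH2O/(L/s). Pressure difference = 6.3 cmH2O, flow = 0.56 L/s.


R = dP / flow
R = 6.3 / 0.56
R = 11.25 cmH2O/(L/s)


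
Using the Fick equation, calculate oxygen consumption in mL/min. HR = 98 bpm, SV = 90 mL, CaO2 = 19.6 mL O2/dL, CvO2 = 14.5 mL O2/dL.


CO = HR*SV = 98*90/1000 = 8.82 L/min
a-v O2 diff = 19.6 - 14.5 = 5.1 mL/dL
VO2 = CO * (CaO2-CvO2) * 10 dL/L
VO2 = 8.82 * 5.1 * 10
VO2 = 449.8 mL/min


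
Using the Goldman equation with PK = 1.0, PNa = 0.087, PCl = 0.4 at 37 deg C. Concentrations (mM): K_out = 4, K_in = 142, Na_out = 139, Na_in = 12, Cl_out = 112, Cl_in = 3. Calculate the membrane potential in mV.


Vm = (RT/F)*ln((PK*Ko + PNa*Nao + PCl*Cli)/(PK*Ki + PNa*Nai + PCl*Clo))
Numer = 17.293, Denom = 187.844
Vm = -63.75 mV


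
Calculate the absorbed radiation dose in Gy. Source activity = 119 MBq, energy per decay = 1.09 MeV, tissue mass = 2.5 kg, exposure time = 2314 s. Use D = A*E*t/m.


A = 119 MBq = 1.1900e+08 Bq
E = 1.09 MeV = 1.74618e-13 J
D = A*E*t/m = 1.1900e+08*1.74618e-13*2314/2.5
D = 0.01923 Gy


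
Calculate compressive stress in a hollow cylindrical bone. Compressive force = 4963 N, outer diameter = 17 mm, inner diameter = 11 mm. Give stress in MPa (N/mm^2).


A = pi*(r_o^2 - r_i^2)
r_o = 8.5 mm, r_i = 5.5 mm
A = 131.947 mm^2
sigma = F/A = 4963 / 131.947
sigma = 37.61 MPa


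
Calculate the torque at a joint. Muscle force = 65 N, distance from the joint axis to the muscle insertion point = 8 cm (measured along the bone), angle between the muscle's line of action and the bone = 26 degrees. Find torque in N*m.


Torque = F * d * sin(theta)   (moment arm = d*sin(theta))
d = 8 cm = 0.08 m
Torque = 65 * 0.08 * sin(26)
Torque = 2.28 N*m


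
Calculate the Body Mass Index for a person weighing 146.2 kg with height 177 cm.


BMI = weight / height^2
height = 177 cm = 1.77 m
BMI = 146.2 / 1.77^2
BMI = 46.67 kg/m^2


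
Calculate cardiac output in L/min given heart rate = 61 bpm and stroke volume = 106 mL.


CO = HR * SV
CO = 61 * 106 / 1000
CO = 6.466 L/min


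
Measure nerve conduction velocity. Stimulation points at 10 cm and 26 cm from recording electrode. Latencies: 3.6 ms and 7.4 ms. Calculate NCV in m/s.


Distance = (26 - 10) / 100 = 0.16 m
dt = (7.4 - 3.6) / 1000 = 0.0038 s
NCV = dist / dt = 42.11 m/s


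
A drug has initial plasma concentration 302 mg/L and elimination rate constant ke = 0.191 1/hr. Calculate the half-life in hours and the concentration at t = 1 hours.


t_half = ln(2) / ke = 0.693147 / 0.191 = 3.629 hr
C(t) = C0 * exp(-ke*t) = 302 * exp(-0.191*1)
C(1) = 249.5 mg/L


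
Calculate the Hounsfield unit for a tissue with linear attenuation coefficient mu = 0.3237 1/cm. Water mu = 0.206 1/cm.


HU = ((mu_tissue - mu_water) / mu_water) * 1000
HU = ((0.3237 - 0.206) / 0.206) * 1000
HU = 571.4


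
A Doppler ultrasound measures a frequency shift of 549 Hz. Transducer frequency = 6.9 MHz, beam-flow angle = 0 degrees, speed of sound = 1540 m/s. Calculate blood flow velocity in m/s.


v = fd * c / (2 * f0 * cos(theta))
v = 549 * 1540 / (2 * 6.9000e+06 * cos(0))
v = 0.06127 m/s


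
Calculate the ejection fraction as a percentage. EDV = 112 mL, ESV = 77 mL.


SV = EDV - ESV = 112 - 77 = 35 mL
EF = SV/EDV * 100 = 35/112 * 100
EF = 31.25%


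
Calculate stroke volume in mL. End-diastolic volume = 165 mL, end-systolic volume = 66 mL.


SV = EDV - ESV
SV = 165 - 66
SV = 99 mL


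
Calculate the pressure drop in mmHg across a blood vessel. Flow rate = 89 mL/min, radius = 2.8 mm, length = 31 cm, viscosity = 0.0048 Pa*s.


dP = 8*mu*L*Q / (pi*r^4)
Q = 89 mL/min = 1.48333e-06 m^3/s
dP = 91.4426 Pa = 91.4426 / 133.322 mmHg = 0.6859 mmHg


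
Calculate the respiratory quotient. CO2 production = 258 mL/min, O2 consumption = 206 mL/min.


RQ = VCO2 / VO2
RQ = 258 / 206
RQ = 1.252


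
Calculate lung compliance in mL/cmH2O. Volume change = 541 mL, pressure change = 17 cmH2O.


C = dV / dP
C = 541 / 17
C = 31.82 mL/cmH2O


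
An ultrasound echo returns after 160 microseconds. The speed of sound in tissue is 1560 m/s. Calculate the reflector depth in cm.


depth = c * t / 2
t = 160 us = 1.6000e-04 s
depth = 1560 * 1.6000e-04 / 2
depth = 0.1248 m = 12.48 cm


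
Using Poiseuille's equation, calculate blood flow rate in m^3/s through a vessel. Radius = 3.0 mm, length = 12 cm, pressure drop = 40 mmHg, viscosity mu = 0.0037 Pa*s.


Q = pi*r^4*dP / (8*mu*L)
r = 0.003 m, L = 0.12 m
dP = 40 mmHg = 5332.88 Pa
Q = 3.8205e-04 m^3/s


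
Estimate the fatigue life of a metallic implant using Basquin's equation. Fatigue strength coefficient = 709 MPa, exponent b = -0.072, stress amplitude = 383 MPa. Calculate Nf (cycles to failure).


sigma_a = sigma_f' * (2Nf)^b
2Nf = (sigma_a/sigma_f')^(1/b)
2Nf = (383/709)^(1/-0.072)
2Nf = 5182.6046
Nf = 2591


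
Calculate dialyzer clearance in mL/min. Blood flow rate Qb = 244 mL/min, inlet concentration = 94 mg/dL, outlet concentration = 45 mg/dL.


K = Qb * (Cb_in - Cb_out) / Cb_in
K = 244 * (94 - 45) / 94
K = 127.2 mL/min


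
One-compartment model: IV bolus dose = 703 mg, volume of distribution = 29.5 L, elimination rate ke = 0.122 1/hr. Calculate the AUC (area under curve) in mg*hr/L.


C0 = Dose/Vd = 703/29.5 = 23.8305 mg/L
AUC = C0/ke = 23.8305/0.122
AUC = 195.3 mg*hr/L


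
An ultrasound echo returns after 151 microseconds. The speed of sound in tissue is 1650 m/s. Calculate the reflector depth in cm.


depth = c * t / 2
t = 151 us = 1.5100e-04 s
depth = 1650 * 1.5100e-04 / 2
depth = 0.124575 m = 12.4575 cm


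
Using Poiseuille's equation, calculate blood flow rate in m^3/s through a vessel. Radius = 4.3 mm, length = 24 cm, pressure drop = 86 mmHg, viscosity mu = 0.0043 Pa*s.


Q = pi*r^4*dP / (8*mu*L)
r = 0.0043 m, L = 0.24 m
dP = 86 mmHg = 11465.692 Pa
Q = 0.001492 m^3/s


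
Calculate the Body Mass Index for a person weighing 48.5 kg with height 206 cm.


BMI = weight / height^2
height = 206 cm = 2.06 m
BMI = 48.5 / 2.06^2
BMI = 11.43 kg/m^2


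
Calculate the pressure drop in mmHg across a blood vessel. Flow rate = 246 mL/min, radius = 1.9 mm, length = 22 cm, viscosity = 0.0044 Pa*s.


dP = 8*mu*L*Q / (pi*r^4)
Q = 246 mL/min = 4.1e-06 m^3/s
dP = 775.506 Pa = 775.506 / 133.322 mmHg = 5.817 mmHg


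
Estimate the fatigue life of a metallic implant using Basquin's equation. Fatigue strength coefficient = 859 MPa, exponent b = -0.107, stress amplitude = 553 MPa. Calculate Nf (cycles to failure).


sigma_a = sigma_f' * (2Nf)^b
2Nf = (sigma_a/sigma_f')^(1/b)
2Nf = (553/859)^(1/-0.107)
2Nf = 61.312879
Nf = 30.66


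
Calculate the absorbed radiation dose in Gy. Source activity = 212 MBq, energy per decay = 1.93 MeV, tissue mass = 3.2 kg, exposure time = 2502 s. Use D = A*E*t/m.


A = 212 MBq = 2.1200e+08 Bq
E = 1.93 MeV = 3.09186e-13 J
D = A*E*t/m = 2.1200e+08*3.09186e-13*2502/3.2
D = 0.05125 Gy


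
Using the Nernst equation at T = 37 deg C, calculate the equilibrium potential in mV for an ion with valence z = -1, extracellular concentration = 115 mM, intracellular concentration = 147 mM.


E = (RT/(zF)) * ln(C_out/C_in)
T = 37 + 273.15 = 310.15 K
E = (8.314 * 310.15 / (-1 * 96485)) * ln(115/147)
E = 6.561 mV


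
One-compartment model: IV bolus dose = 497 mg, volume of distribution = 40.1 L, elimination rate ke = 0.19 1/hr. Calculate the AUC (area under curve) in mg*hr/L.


C0 = Dose/Vd = 497/40.1 = 12.394 mg/L
AUC = C0/ke = 12.394/0.19
AUC = 65.23 mg*hr/L


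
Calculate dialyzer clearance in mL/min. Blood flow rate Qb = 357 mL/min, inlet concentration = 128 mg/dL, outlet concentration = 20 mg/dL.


K = Qb * (Cb_in - Cb_out) / Cb_in
K = 357 * (128 - 20) / 128
K = 301.2 mL/min


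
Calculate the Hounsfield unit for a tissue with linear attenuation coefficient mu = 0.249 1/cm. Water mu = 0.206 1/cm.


HU = ((mu_tissue - mu_water) / mu_water) * 1000
HU = ((0.249 - 0.206) / 0.206) * 1000
HU = 208.7


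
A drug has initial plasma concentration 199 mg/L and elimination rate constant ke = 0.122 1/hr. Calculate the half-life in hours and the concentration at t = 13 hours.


t_half = ln(2) / ke = 0.693147 / 0.122 = 5.682 hr
C(t) = C0 * exp(-ke*t) = 199 * exp(-0.122*13)
C(13) = 40.74 mg/L


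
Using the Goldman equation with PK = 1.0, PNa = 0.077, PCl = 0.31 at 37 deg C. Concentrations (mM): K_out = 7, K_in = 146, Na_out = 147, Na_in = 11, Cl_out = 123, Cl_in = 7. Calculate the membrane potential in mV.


Vm = (RT/F)*ln((PK*Ko + PNa*Nao + PCl*Cli)/(PK*Ki + PNa*Nai + PCl*Clo))
Numer = 20.489, Denom = 184.977
Vm = -58.8 mV


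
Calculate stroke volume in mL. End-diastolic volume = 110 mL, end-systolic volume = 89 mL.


SV = EDV - ESV
SV = 110 - 89
SV = 21 mL


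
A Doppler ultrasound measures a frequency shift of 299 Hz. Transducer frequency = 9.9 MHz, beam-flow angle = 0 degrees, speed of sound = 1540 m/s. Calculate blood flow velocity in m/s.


v = fd * c / (2 * f0 * cos(theta))
v = 299 * 1540 / (2 * 9.9000e+06 * cos(0))
v = 0.02326 m/s


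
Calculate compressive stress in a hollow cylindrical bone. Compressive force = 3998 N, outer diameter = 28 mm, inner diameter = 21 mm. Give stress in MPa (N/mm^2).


A = pi*(r_o^2 - r_i^2)
r_o = 14 mm, r_i = 10.5 mm
A = 269.392 mm^2
sigma = F/A = 3998 / 269.392
sigma = 14.84 MPa


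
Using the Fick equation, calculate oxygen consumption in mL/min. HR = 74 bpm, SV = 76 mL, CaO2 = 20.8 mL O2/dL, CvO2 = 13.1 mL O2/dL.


CO = HR*SV = 74*76/1000 = 5.624 L/min
a-v O2 diff = 20.8 - 13.1 = 7.7 mL/dL
VO2 = CO * (CaO2-CvO2) * 10 dL/L
VO2 = 5.624 * 7.7 * 10
VO2 = 433 mL/min


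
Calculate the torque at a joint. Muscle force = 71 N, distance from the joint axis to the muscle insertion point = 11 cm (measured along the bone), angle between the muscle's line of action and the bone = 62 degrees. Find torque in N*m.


Torque = F * d * sin(theta)   (moment arm = d*sin(theta))
d = 11 cm = 0.11 m
Torque = 71 * 0.11 * sin(62)
Torque = 6.896 N*m


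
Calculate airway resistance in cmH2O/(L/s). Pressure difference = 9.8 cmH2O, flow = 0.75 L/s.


R = dP / flow
R = 9.8 / 0.75
R = 13.07 cmH2O/(L/s)


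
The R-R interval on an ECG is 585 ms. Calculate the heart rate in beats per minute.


HR = 60 / RR_interval(s)
RR = 585 ms = 0.585 s
HR = 60 / 0.585 = 102.6 bpm


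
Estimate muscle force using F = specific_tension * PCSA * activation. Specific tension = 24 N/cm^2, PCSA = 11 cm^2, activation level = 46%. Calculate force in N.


F = sigma * PCSA * activation
F = 24 * 11 * 0.46
F = 121.4 N


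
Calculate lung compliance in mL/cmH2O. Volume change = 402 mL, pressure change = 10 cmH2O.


C = dV / dP
C = 402 / 10
C = 40.2 mL/cmH2O


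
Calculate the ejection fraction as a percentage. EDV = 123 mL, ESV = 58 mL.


SV = EDV - ESV = 123 - 58 = 65 mL
EF = SV/EDV * 100 = 65/123 * 100
EF = 52.85%


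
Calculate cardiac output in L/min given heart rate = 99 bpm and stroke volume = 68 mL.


CO = HR * SV
CO = 99 * 68 / 1000
CO = 6.732 L/min


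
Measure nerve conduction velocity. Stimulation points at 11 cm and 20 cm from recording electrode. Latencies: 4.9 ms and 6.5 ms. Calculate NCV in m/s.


Distance = (20 - 11) / 100 = 0.09 m
dt = (6.5 - 4.9) / 1000 = 0.0016 s
NCV = dist / dt = 56.25 m/s


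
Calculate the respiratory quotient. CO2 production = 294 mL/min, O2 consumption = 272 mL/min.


RQ = VCO2 / VO2
RQ = 294 / 272
RQ = 1.081


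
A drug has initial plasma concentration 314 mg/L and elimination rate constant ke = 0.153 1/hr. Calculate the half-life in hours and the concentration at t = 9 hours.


t_half = ln(2) / ke = 0.693147 / 0.153 = 4.53 hr
C(t) = C0 * exp(-ke*t) = 314 * exp(-0.153*9)
C(9) = 79.23 mg/L


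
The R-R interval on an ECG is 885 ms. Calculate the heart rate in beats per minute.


HR = 60 / RR_interval(s)
RR = 885 ms = 0.885 s
HR = 60 / 0.885 = 67.8 bpm


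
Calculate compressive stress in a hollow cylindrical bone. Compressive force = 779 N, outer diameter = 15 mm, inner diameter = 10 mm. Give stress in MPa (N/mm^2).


A = pi*(r_o^2 - r_i^2)
r_o = 7.5 mm, r_i = 5 mm
A = 98.1748 mm^2
sigma = F/A = 779 / 98.1748
sigma = 7.935 MPa


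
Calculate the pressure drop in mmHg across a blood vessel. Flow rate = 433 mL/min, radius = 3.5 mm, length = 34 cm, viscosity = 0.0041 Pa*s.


dP = 8*mu*L*Q / (pi*r^4)
Q = 433 mL/min = 7.21667e-06 m^3/s
dP = 170.713 Pa = 170.713 / 133.322 mmHg = 1.28 mmHg


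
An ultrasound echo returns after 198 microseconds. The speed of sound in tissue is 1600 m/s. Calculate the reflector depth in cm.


depth = c * t / 2
t = 198 us = 1.9800e-04 s
depth = 1600 * 1.9800e-04 / 2
depth = 0.1584 m = 15.84 cm


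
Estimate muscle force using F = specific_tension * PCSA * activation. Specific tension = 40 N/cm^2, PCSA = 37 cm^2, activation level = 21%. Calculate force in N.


F = sigma * PCSA * activation
F = 40 * 37 * 0.21
F = 310.8 N


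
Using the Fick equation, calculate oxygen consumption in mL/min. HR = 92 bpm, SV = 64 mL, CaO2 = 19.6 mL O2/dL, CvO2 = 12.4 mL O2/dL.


CO = HR*SV = 92*64/1000 = 5.888 L/min
a-v O2 diff = 19.6 - 12.4 = 7.2 mL/dL
VO2 = CO * (CaO2-CvO2) * 10 dL/L
VO2 = 5.888 * 7.2 * 10
VO2 = 423.9 mL/min


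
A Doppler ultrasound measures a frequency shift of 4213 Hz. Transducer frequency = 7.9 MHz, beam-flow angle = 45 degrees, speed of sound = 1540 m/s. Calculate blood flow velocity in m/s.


v = fd * c / (2 * f0 * cos(theta))
v = 4213 * 1540 / (2 * 7.9000e+06 * cos(45))
v = 0.5807 m/s


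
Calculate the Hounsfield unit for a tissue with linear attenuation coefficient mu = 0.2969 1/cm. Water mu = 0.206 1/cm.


HU = ((mu_tissue - mu_water) / mu_water) * 1000
HU = ((0.2969 - 0.206) / 0.206) * 1000
HU = 441.3


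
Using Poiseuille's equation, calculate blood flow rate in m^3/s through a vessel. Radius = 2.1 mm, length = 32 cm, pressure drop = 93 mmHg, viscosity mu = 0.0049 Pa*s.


Q = pi*r^4*dP / (8*mu*L)
r = 0.0021 m, L = 0.32 m
dP = 93 mmHg = 12398.946 Pa
Q = 6.0391e-05 m^3/s


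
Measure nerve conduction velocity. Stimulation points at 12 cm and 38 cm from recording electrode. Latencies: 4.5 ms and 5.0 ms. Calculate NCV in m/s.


Distance = (38 - 12) / 100 = 0.26 m
dt = (5.0 - 4.5) / 1000 = 5.0000e-04 s
NCV = dist / dt = 520 m/s


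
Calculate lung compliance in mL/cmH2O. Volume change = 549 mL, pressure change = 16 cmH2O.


C = dV / dP
C = 549 / 16
C = 34.31 mL/cmH2O


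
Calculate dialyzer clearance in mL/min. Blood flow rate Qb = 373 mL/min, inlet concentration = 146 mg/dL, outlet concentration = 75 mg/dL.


K = Qb * (Cb_in - Cb_out) / Cb_in
K = 373 * (146 - 75) / 146
K = 181.4 mL/min


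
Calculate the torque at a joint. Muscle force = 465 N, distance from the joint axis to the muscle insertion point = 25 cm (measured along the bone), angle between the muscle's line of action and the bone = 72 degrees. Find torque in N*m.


Torque = F * d * sin(theta)   (moment arm = d*sin(theta))
d = 25 cm = 0.25 m
Torque = 465 * 0.25 * sin(72)
Torque = 110.6 N*m


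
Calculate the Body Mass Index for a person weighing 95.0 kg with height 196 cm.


BMI = weight / height^2
height = 196 cm = 1.96 m
BMI = 95.0 / 1.96^2
BMI = 24.73 kg/m^2


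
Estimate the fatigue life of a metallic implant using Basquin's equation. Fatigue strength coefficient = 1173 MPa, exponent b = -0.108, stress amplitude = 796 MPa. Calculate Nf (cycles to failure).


sigma_a = sigma_f' * (2Nf)^b
2Nf = (sigma_a/sigma_f')^(1/b)
2Nf = (796/1173)^(1/-0.108)
2Nf = 36.234298
Nf = 18.12


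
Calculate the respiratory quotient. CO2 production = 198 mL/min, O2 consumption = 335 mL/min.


RQ = VCO2 / VO2
RQ = 198 / 335
RQ = 0.591


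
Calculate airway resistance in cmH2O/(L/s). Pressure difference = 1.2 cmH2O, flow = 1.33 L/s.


R = dP / flow
R = 1.2 / 1.33
R = 0.9023 cmH2O/(L/s)


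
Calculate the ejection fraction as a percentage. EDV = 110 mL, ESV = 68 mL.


SV = EDV - ESV = 110 - 68 = 42 mL
EF = SV/EDV * 100 = 42/110 * 100
EF = 38.18%


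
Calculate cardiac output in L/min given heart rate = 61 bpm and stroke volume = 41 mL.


CO = HR * SV
CO = 61 * 41 / 1000
CO = 2.501 L/min


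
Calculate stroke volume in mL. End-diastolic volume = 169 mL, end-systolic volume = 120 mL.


SV = EDV - ESV
SV = 169 - 120
SV = 49 mL


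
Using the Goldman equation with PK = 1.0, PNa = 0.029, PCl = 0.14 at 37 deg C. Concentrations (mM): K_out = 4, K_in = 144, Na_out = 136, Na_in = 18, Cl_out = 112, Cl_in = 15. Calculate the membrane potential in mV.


Vm = (RT/F)*ln((PK*Ko + PNa*Nao + PCl*Cli)/(PK*Ki + PNa*Nai + PCl*Clo))
Numer = 10.044, Denom = 160.202
Vm = -74.01 mV


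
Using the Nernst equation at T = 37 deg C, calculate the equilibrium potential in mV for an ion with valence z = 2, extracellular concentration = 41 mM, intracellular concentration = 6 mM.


E = (RT/(zF)) * ln(C_out/C_in)
T = 37 + 273.15 = 310.15 K
E = (8.314 * 310.15 / (2 * 96485)) * ln(41/6)
E = 25.68 mV


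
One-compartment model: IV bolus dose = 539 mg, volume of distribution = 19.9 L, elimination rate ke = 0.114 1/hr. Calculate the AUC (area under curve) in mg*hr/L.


C0 = Dose/Vd = 539/19.9 = 27.0854 mg/L
AUC = C0/ke = 27.0854/0.114
AUC = 237.6 mg*hr/L


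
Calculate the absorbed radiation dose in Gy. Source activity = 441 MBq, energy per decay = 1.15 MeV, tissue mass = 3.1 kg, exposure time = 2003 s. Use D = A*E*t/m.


A = 441 MBq = 4.4100e+08 Bq
E = 1.15 MeV = 1.8423e-13 J
D = A*E*t/m = 4.4100e+08*1.8423e-13*2003/3.1
D = 0.0525 Gy


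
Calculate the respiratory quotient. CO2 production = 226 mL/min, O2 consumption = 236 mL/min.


RQ = VCO2 / VO2
RQ = 226 / 236
RQ = 0.9576


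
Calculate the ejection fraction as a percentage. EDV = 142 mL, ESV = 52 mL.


SV = EDV - ESV = 142 - 52 = 90 mL
EF = SV/EDV * 100 = 90/142 * 100
EF = 63.38%


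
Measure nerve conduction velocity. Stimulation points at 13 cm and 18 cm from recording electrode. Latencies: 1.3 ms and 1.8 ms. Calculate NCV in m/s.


Distance = (18 - 13) / 100 = 0.05 m
dt = (1.8 - 1.3) / 1000 = 5.0000e-04 s
NCV = dist / dt = 100 m/s


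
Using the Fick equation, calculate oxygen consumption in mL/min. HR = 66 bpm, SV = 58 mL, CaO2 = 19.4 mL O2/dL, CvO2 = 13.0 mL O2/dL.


CO = HR*SV = 66*58/1000 = 3.828 L/min
a-v O2 diff = 19.4 - 13.0 = 6.4 mL/dL
VO2 = CO * (CaO2-CvO2) * 10 dL/L
VO2 = 3.828 * 6.4 * 10
VO2 = 245 mL/min


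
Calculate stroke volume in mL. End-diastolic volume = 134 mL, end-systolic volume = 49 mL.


SV = EDV - ESV
SV = 134 - 49
SV = 85 mL


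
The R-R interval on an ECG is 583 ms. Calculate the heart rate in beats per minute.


HR = 60 / RR_interval(s)
RR = 583 ms = 0.583 s
HR = 60 / 0.583 = 102.9 bpm


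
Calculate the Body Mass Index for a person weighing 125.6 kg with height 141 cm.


BMI = weight / height^2
height = 141 cm = 1.41 m
BMI = 125.6 / 1.41^2
BMI = 63.18 kg/m^2


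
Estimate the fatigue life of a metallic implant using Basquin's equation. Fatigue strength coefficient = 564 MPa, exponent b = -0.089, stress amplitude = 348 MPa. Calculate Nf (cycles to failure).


sigma_a = sigma_f' * (2Nf)^b
2Nf = (sigma_a/sigma_f')^(1/b)
2Nf = (348/564)^(1/-0.089)
2Nf = 227.07964
Nf = 113.5


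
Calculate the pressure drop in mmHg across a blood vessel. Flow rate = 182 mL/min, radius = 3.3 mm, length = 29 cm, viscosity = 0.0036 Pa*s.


dP = 8*mu*L*Q / (pi*r^4)
Q = 182 mL/min = 3.03333e-06 m^3/s
dP = 67.9993 Pa = 67.9993 / 133.322 mmHg = 0.51 mmHg


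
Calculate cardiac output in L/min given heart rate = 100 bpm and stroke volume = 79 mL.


CO = HR * SV
CO = 100 * 79 / 1000
CO = 7.9 L/min


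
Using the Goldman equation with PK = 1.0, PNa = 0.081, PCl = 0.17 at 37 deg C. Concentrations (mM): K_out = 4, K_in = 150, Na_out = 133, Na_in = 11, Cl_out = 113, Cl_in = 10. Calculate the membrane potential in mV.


Vm = (RT/F)*ln((PK*Ko + PNa*Nao + PCl*Cli)/(PK*Ki + PNa*Nai + PCl*Clo))
Numer = 16.473, Denom = 170.101
Vm = -62.39 mV


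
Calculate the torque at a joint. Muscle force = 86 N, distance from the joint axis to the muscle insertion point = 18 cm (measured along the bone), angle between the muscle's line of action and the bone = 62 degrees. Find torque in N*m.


Torque = F * d * sin(theta)   (moment arm = d*sin(theta))
d = 18 cm = 0.18 m
Torque = 86 * 0.18 * sin(62)
Torque = 13.67 N*m


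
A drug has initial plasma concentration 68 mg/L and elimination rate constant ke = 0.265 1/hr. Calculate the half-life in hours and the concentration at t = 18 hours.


t_half = ln(2) / ke = 0.693147 / 0.265 = 2.616 hr
C(t) = C0 * exp(-ke*t) = 68 * exp(-0.265*18)
C(18) = 0.5767 mg/L


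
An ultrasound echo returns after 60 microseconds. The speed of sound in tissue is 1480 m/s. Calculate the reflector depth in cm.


depth = c * t / 2
t = 60 us = 6.0000e-05 s
depth = 1480 * 6.0000e-05 / 2
depth = 0.0444 m = 4.44 cm


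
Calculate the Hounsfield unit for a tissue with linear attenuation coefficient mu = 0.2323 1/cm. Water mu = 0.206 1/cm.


HU = ((mu_tissue - mu_water) / mu_water) * 1000
HU = ((0.2323 - 0.206) / 0.206) * 1000
HU = 127.7


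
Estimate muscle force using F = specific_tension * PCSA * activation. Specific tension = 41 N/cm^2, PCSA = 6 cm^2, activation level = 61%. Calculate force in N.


F = sigma * PCSA * activation
F = 41 * 6 * 0.61
F = 150.1 N


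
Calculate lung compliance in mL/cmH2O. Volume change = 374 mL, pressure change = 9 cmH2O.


C = dV / dP
C = 374 / 9
C = 41.56 mL/cmH2O


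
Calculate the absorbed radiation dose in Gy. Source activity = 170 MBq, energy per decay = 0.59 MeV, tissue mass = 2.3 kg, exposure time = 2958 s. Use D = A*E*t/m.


A = 170 MBq = 1.7000e+08 Bq
E = 0.59 MeV = 9.4518e-14 J
D = A*E*t/m = 1.7000e+08*9.4518e-14*2958/2.3
D = 0.02066 Gy


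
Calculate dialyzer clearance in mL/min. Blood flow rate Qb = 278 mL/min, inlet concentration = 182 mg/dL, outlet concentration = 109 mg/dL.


K = Qb * (Cb_in - Cb_out) / Cb_in
K = 278 * (182 - 109) / 182
K = 111.5 mL/min


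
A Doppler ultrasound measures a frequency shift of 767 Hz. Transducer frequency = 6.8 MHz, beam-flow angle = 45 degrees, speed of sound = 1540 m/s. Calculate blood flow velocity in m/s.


v = fd * c / (2 * f0 * cos(theta))
v = 767 * 1540 / (2 * 6.8000e+06 * cos(45))
v = 0.1228 m/s


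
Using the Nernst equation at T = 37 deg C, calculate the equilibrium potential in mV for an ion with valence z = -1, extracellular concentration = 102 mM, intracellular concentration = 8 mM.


E = (RT/(zF)) * ln(C_out/C_in)
T = 37 + 273.15 = 310.15 K
E = (8.314 * 310.15 / (-1 * 96485)) * ln(102/8)
E = -68.03 mV


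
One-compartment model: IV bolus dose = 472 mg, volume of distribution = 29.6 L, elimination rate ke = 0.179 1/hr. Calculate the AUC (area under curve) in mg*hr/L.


C0 = Dose/Vd = 472/29.6 = 15.9459 mg/L
AUC = C0/ke = 15.9459/0.179
AUC = 89.08 mg*hr/L


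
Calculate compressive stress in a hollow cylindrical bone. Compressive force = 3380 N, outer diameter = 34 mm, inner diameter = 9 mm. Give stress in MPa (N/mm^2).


A = pi*(r_o^2 - r_i^2)
r_o = 17 mm, r_i = 4.5 mm
A = 844.303 mm^2
sigma = F/A = 3380 / 844.303
sigma = 4.003 MPa


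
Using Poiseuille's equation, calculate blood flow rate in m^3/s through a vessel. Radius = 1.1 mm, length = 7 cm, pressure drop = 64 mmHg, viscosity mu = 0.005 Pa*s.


Q = pi*r^4*dP / (8*mu*L)
r = 0.0011 m, L = 0.07 m
dP = 64 mmHg = 8532.608 Pa
Q = 1.4017e-05 m^3/s


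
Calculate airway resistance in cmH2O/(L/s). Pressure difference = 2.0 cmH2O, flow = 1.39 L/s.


R = dP / flow
R = 2.0 / 1.39
R = 1.439 cmH2O/(L/s)


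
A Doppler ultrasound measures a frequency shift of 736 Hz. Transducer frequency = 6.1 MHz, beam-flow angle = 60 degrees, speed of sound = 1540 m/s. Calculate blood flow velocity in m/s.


v = fd * c / (2 * f0 * cos(theta))
v = 736 * 1540 / (2 * 6.1000e+06 * cos(60))
v = 0.1858 m/s


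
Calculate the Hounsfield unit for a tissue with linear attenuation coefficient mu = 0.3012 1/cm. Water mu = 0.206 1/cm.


HU = ((mu_tissue - mu_water) / mu_water) * 1000
HU = ((0.3012 - 0.206) / 0.206) * 1000
HU = 462.1


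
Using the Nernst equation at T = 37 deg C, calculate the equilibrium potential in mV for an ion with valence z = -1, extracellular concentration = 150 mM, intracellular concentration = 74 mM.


E = (RT/(zF)) * ln(C_out/C_in)
T = 37 + 273.15 = 310.15 K
E = (8.314 * 310.15 / (-1 * 96485)) * ln(150/74)
E = -18.88 mV


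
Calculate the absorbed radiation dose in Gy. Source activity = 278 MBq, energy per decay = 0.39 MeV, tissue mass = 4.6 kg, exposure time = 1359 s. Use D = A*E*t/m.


A = 278 MBq = 2.7800e+08 Bq
E = 0.39 MeV = 6.2478e-14 J
D = A*E*t/m = 2.7800e+08*6.2478e-14*1359/4.6
D = 0.005131 Gy


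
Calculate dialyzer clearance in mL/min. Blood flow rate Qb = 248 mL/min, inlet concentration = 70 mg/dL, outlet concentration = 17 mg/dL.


K = Qb * (Cb_in - Cb_out) / Cb_in
K = 248 * (70 - 17) / 70
K = 187.8 mL/min


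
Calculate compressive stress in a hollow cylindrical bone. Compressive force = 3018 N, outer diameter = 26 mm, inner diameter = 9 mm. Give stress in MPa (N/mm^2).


A = pi*(r_o^2 - r_i^2)
r_o = 13 mm, r_i = 4.5 mm
A = 467.312 mm^2
sigma = F/A = 3018 / 467.312
sigma = 6.458 MPa


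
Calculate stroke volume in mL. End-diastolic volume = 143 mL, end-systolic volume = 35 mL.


SV = EDV - ESV
SV = 143 - 35
SV = 108 mL


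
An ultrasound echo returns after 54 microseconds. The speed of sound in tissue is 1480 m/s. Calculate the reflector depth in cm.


depth = c * t / 2
t = 54 us = 5.4000e-05 s
depth = 1480 * 5.4000e-05 / 2
depth = 0.03996 m = 3.996 cm


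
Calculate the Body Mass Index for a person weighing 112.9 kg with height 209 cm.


BMI = weight / height^2
height = 209 cm = 2.09 m
BMI = 112.9 / 2.09^2
BMI = 25.85 kg/m^2


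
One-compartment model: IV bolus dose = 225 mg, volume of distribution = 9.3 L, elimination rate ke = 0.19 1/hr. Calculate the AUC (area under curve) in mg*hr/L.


C0 = Dose/Vd = 225/9.3 = 24.1935 mg/L
AUC = C0/ke = 24.1935/0.19
AUC = 127.3 mg*hr/L


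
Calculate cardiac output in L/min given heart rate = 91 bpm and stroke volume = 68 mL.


CO = HR * SV
CO = 91 * 68 / 1000
CO = 6.188 L/min


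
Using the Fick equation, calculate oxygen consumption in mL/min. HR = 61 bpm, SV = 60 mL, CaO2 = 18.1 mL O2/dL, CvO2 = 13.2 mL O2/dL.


CO = HR*SV = 61*60/1000 = 3.66 L/min
a-v O2 diff = 18.1 - 13.2 = 4.9 mL/dL
VO2 = CO * (CaO2-CvO2) * 10 dL/L
VO2 = 3.66 * 4.9 * 10
VO2 = 179.3 mL/min


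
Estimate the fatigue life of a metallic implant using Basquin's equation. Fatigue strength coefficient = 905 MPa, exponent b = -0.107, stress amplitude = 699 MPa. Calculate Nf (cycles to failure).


sigma_a = sigma_f' * (2Nf)^b
2Nf = (sigma_a/sigma_f')^(1/b)
2Nf = (699/905)^(1/-0.107)
2Nf = 11.177145
Nf = 5.589


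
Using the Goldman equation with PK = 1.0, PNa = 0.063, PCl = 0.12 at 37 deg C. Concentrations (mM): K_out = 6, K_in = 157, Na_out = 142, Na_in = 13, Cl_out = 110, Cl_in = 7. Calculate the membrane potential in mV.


Vm = (RT/F)*ln((PK*Ko + PNa*Nao + PCl*Cli)/(PK*Ki + PNa*Nai + PCl*Clo))
Numer = 15.786, Denom = 171.019
Vm = -63.68 mV


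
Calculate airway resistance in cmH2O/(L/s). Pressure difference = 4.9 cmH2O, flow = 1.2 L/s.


R = dP / flow
R = 4.9 / 1.2
R = 4.083 cmH2O/(L/s)


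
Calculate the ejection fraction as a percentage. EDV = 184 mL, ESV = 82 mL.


SV = EDV - ESV = 184 - 82 = 102 mL
EF = SV/EDV * 100 = 102/184 * 100
EF = 55.43%


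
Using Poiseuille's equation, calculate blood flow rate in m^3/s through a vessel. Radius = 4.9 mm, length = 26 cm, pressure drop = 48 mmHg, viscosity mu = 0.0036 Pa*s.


Q = pi*r^4*dP / (8*mu*L)
r = 0.0049 m, L = 0.26 m
dP = 48 mmHg = 6399.456 Pa
Q = 0.001548 m^3/s


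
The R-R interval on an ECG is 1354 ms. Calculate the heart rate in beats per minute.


HR = 60 / RR_interval(s)
RR = 1354 ms = 1.354 s
HR = 60 / 1.354 = 44.31 bpm


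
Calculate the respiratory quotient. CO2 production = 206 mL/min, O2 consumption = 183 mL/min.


RQ = VCO2 / VO2
RQ = 206 / 183
RQ = 1.126


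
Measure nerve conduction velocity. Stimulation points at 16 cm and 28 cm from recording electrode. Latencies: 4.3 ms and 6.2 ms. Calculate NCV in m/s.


Distance = (28 - 16) / 100 = 0.12 m
dt = (6.2 - 4.3) / 1000 = 0.0019 s
NCV = dist / dt = 63.16 m/s


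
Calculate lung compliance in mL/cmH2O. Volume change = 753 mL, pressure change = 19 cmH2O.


C = dV / dP
C = 753 / 19
C = 39.63 mL/cmH2O


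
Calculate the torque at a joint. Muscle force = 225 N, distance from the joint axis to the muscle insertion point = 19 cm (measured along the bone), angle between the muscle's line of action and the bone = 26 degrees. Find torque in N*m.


Torque = F * d * sin(theta)   (moment arm = d*sin(theta))
d = 19 cm = 0.19 m
Torque = 225 * 0.19 * sin(26)
Torque = 18.74 N*m


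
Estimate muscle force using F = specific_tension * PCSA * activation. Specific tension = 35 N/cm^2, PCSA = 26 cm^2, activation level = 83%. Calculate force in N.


F = sigma * PCSA * activation
F = 35 * 26 * 0.83
F = 755.3 N


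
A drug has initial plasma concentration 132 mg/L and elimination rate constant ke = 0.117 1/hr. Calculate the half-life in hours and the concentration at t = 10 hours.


t_half = ln(2) / ke = 0.693147 / 0.117 = 5.924 hr
C(t) = C0 * exp(-ke*t) = 132 * exp(-0.117*10)
C(10) = 40.97 mg/L


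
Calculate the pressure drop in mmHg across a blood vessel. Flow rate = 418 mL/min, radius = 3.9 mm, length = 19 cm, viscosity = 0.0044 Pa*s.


dP = 8*mu*L*Q / (pi*r^4)
Q = 418 mL/min = 6.96667e-06 m^3/s
dP = 64.1081 Pa = 64.1081 / 133.322 mmHg = 0.4809 mmHg


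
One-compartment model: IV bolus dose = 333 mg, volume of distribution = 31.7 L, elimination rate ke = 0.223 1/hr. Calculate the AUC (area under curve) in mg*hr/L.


C0 = Dose/Vd = 333/31.7 = 10.5047 mg/L
AUC = C0/ke = 10.5047/0.223
AUC = 47.11 mg*hr/L


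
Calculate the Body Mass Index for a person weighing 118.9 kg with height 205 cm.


BMI = weight / height^2
height = 205 cm = 2.05 m
BMI = 118.9 / 2.05^2
BMI = 28.29 kg/m^2


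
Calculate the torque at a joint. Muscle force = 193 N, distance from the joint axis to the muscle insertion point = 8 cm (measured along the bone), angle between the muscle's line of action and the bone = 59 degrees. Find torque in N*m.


Torque = F * d * sin(theta)   (moment arm = d*sin(theta))
d = 8 cm = 0.08 m
Torque = 193 * 0.08 * sin(59)
Torque = 13.23 N*m


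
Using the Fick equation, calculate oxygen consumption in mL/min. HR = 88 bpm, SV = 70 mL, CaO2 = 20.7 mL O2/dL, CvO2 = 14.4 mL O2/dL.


CO = HR*SV = 88*70/1000 = 6.16 L/min
a-v O2 diff = 20.7 - 14.4 = 6.3 mL/dL
VO2 = CO * (CaO2-CvO2) * 10 dL/L
VO2 = 6.16 * 6.3 * 10
VO2 = 388.1 mL/min


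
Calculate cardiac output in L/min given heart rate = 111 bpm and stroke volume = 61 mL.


CO = HR * SV
CO = 111 * 61 / 1000
CO = 6.771 L/min


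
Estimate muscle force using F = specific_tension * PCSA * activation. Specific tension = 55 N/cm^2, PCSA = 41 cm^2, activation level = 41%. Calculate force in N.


F = sigma * PCSA * activation
F = 55 * 41 * 0.41
F = 924.5 N


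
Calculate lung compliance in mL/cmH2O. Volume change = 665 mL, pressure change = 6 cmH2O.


C = dV / dP
C = 665 / 6
C = 110.8 mL/cmH2O


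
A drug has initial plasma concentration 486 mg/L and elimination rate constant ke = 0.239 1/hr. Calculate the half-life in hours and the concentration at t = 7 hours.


t_half = ln(2) / ke = 0.693147 / 0.239 = 2.9 hr
C(t) = C0 * exp(-ke*t) = 486 * exp(-0.239*7)
C(7) = 91.21 mg/L


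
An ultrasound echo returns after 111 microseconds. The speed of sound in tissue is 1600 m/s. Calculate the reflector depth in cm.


depth = c * t / 2
t = 111 us = 1.1100e-04 s
depth = 1600 * 1.1100e-04 / 2
depth = 0.0888 m = 8.88 cm


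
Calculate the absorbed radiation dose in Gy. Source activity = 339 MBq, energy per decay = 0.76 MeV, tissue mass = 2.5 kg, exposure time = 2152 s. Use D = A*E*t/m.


A = 339 MBq = 3.3900e+08 Bq
E = 0.76 MeV = 1.21752e-13 J
D = A*E*t/m = 3.3900e+08*1.21752e-13*2152/2.5
D = 0.03553 Gy


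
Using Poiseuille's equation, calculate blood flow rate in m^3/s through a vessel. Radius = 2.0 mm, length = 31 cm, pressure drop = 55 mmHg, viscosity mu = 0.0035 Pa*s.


Q = pi*r^4*dP / (8*mu*L)
r = 0.002 m, L = 0.31 m
dP = 55 mmHg = 7332.71 Pa
Q = 4.2463e-05 m^3/s


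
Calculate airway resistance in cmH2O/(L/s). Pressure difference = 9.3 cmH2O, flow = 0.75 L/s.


R = dP / flow
R = 9.3 / 0.75
R = 12.4 cmH2O/(L/s)


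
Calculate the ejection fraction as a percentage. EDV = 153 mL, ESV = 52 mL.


SV = EDV - ESV = 153 - 52 = 101 mL
EF = SV/EDV * 100 = 101/153 * 100
EF = 66.01%


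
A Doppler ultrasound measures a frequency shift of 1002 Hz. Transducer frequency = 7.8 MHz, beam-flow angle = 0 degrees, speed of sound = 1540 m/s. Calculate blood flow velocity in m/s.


v = fd * c / (2 * f0 * cos(theta))
v = 1002 * 1540 / (2 * 7.8000e+06 * cos(0))
v = 0.09892 m/s


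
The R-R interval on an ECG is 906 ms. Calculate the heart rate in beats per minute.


HR = 60 / RR_interval(s)
RR = 906 ms = 0.906 s
HR = 60 / 0.906 = 66.23 bpm


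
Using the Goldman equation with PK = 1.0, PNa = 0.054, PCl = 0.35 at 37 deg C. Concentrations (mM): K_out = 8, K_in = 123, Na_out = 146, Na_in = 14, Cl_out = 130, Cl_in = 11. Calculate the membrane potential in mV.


Vm = (RT/F)*ln((PK*Ko + PNa*Nao + PCl*Cli)/(PK*Ki + PNa*Nai + PCl*Clo))
Numer = 19.734, Denom = 169.256
Vm = -57.43 mV


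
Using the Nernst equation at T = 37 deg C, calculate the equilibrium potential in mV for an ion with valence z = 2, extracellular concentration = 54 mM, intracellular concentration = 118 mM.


E = (RT/(zF)) * ln(C_out/C_in)
T = 37 + 273.15 = 310.15 K
E = (8.314 * 310.15 / (2 * 96485)) * ln(54/118)
E = -10.45 mV


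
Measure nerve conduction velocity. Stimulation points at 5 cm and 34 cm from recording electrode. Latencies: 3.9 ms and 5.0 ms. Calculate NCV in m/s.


Distance = (34 - 5) / 100 = 0.29 m
dt = (5.0 - 3.9) / 1000 = 0.0011 s
NCV = dist / dt = 263.6 m/s


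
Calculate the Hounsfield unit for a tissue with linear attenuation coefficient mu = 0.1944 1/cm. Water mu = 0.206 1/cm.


HU = ((mu_tissue - mu_water) / mu_water) * 1000
HU = ((0.1944 - 0.206) / 0.206) * 1000
HU = -56.31


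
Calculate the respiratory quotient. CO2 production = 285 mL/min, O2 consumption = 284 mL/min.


RQ = VCO2 / VO2
RQ = 285 / 284
RQ = 1.004


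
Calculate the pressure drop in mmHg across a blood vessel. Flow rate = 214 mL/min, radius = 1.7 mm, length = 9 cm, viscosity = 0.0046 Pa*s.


dP = 8*mu*L*Q / (pi*r^4)
Q = 214 mL/min = 3.56667e-06 m^3/s
dP = 450.202 Pa = 450.202 / 133.322 mmHg = 3.377 mmHg


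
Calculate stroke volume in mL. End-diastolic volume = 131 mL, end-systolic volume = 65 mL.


SV = EDV - ESV
SV = 131 - 65
SV = 66 mL


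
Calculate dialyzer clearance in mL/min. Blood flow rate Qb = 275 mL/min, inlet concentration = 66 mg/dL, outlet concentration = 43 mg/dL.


K = Qb * (Cb_in - Cb_out) / Cb_in
K = 275 * (66 - 43) / 66
K = 95.83 mL/min


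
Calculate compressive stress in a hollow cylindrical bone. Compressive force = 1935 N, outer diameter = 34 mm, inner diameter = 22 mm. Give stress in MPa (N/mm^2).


A = pi*(r_o^2 - r_i^2)
r_o = 17 mm, r_i = 11 mm
A = 527.788 mm^2
sigma = F/A = 1935 / 527.788
sigma = 3.666 MPa


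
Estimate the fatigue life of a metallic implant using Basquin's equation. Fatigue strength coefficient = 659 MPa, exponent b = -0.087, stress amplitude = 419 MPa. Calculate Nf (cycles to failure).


sigma_a = sigma_f' * (2Nf)^b
2Nf = (sigma_a/sigma_f')^(1/b)
2Nf = (419/659)^(1/-0.087)
2Nf = 182.21776
Nf = 91.11


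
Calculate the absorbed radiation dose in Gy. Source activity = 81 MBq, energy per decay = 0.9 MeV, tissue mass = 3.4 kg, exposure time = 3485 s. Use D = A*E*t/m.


A = 81 MBq = 8.1000e+07 Bq
E = 0.9 MeV = 1.4418e-13 J
D = A*E*t/m = 8.1000e+07*1.4418e-13*3485/3.4
D = 0.01197 Gy


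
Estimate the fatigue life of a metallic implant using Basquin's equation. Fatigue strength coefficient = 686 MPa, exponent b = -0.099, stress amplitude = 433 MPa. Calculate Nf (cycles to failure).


sigma_a = sigma_f' * (2Nf)^b
2Nf = (sigma_a/sigma_f')^(1/b)
2Nf = (433/686)^(1/-0.099)
2Nf = 104.36327
Nf = 52.18


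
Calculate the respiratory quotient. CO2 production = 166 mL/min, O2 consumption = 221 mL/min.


RQ = VCO2 / VO2
RQ = 166 / 221
RQ = 0.7511


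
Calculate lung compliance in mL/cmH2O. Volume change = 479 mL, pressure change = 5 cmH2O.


C = dV / dP
C = 479 / 5
C = 95.8 mL/cmH2O


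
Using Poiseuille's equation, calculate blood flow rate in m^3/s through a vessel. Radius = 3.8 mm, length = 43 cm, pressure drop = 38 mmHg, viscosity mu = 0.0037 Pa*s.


Q = pi*r^4*dP / (8*mu*L)
r = 0.0038 m, L = 0.43 m
dP = 38 mmHg = 5066.236 Pa
Q = 2.6074e-04 m^3/s


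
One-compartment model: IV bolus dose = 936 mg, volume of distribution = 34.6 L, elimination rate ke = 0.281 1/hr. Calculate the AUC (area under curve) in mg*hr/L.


C0 = Dose/Vd = 936/34.6 = 27.052 mg/L
AUC = C0/ke = 27.052/0.281
AUC = 96.27 mg*hr/L
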